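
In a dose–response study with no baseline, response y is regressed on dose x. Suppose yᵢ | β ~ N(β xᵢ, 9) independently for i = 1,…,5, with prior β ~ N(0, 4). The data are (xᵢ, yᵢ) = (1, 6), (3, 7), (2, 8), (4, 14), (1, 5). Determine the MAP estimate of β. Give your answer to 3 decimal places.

β̂_MAP = 3.128

log p(β | y) = −Σ(yᵢ − βxᵢ)²/(2·9) − β²/(2·4) + const.
Setting the derivative to zero: Σxᵢ(yᵢ − βxᵢ)/9 − β/4 = 0, so β = Σxᵢyᵢ / (Σxᵢ² + σ²/τ²).
Σxᵢyᵢ = 1·6 + 3·7 + 2·8 + 4·14 + 1·5 = 104; Σxᵢ² = 31; σ²/τ² = 2.25.
β̂_MAP = 104 / (31 + 2.25) = 104/33.25 ≈ 3.128.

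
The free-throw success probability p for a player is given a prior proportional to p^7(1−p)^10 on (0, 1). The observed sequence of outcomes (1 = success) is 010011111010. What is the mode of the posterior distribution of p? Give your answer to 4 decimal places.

p̂_MAP = 0.4828

The prior density ∝ p^7(1−p)^10 is the kernel of Beta(8, 11).
Data: 7 successes in 12 trials (from the sequence). The binomial likelihood contributes p^7(1−p)^5, so the posterior is Beta(8+7, 11+5) = Beta(15, 16).
For Beta(a, b) with a, b > 1 the mode is (a−1)/(a+b−2) = 14/29 ≈ 0.4828.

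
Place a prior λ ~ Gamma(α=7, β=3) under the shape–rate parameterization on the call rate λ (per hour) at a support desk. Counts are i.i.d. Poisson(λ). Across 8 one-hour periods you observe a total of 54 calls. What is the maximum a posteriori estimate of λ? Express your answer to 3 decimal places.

Σxᵢ = 54, n = 8.
Posterior ∝ λ^6e^(−3λ) · λ^54e^(−8λ) = λ^60e^(−11λ), i.e. Gamma(shape=61, rate=11).
The mode of a Gamma(a, b) with a ≥ 1 (shape–rate) is (a−1)/b = 60/11 ≈ 5.455.

λ̂_MAP = 5.455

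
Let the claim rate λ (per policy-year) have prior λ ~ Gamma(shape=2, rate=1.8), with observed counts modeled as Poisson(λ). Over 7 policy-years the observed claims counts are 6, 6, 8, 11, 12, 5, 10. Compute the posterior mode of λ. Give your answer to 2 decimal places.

λ̂_MAP = 6.70

Σxᵢ = 6+6+8+11+12+5+10 = 58, with n = 7.
Posterior ∝ λe^(−1.8λ) · λ^58e^(−7λ) = λ^59e^(−8.8λ), i.e. Gamma(shape=60, rate=8.8).
The mode of a Gamma(a, b) with a ≥ 1 (shape–rate) is (a−1)/b = 59/8.8 ≈ 6.70.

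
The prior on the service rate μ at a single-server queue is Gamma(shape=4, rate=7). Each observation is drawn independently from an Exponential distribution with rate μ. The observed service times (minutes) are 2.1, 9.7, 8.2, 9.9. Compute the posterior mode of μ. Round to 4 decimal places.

The Exponential(rate=μ) likelihood is ∝ μ^n e^(−μΣtᵢ). Here n = 4 and Σtᵢ = 2.1 + 9.7 + 8.2 + 9.9 = 29.9.
Posterior ∝ μ^3e^(−7μ) · μ^4e^(−29.9μ) = μ^7e^(−36.9μ), i.e. Gamma(8, 36.9).
Mode = (a−1)/b = 7/36.9 ≈ 0.1897.

μ̂_MAP = 0.1897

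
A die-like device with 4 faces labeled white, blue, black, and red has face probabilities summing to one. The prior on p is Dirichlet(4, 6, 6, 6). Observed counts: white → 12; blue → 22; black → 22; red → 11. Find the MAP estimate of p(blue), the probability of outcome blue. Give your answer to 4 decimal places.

The posterior is Dirichlet(αᵢ + nᵢ) = Dirichlet(16, 28, 28, 17).
For a Dirichlet(a₁,…,a_K) with all aᵢ > 1, the mode has j-th component (aⱼ − 1)/(Σaᵢ − K).
Here Σaᵢ = 89 and K = 4, so p(blue) = (28 − 1)/(89 − 4) = 27/85 ≈ 0.3176.

MAP estimate of p(blue) = 0.3176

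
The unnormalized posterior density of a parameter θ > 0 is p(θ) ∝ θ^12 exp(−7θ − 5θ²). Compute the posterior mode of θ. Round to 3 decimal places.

θ̂_MAP = 0.800

ℓ'(θ) = 12/θ − 7 − 10θ. Setting this to zero and multiplying by θ: 10θ² + 7θ − 12 = 0.
θ = (−7 + √(7² + 4·10·12)) / (2·10) = (−7 + √529) / 20 = (−7 + 23)/20 = 4/5.
ℓ''(θ) = −12/θ² − 10 < 0, confirming a maximum.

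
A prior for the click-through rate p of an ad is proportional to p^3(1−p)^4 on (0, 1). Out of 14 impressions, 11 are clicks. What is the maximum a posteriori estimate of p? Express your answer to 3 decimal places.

p̂_MAP = 0.667

The prior density ∝ p^3(1−p)^4 is the kernel of Beta(4, 5).
Data: 11 successes in 14 trials. The binomial likelihood contributes p^11(1−p)^3, so the posterior is Beta(4+11, 5+3) = Beta(15, 8).
For Beta(a, b) with a, b > 1 the mode is (a−1)/(a+b−2) = 14/21 ≈ 0.667.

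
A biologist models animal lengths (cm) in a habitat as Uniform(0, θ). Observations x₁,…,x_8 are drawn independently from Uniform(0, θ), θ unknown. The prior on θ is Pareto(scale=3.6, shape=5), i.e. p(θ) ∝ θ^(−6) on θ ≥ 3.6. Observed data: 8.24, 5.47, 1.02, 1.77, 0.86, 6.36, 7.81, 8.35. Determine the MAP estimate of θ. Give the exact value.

θ̂_MAP = 8.35

The Uniform(0, θ) likelihood is θ^(−n) for θ ≥ max(xᵢ), zero otherwise. Here max(xᵢ) = 8.35.
Posterior ∝ θ^(−6) · θ^(−8) = θ^(−14) on θ ≥ max(3.6, 8.35) = 8.35.
This density is strictly decreasing in θ, so the posterior mode lies at the lower boundary of the support.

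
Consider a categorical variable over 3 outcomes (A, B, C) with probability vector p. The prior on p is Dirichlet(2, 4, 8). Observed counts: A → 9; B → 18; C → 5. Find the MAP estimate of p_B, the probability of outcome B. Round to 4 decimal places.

The posterior is Dirichlet(αᵢ + nᵢ) = Dirichlet(11, 22, 13).
For a Dirichlet(a₁,…,a_K) with all aᵢ > 1, the mode has j-th component (aⱼ − 1)/(Σaᵢ − K).
Here Σaᵢ = 46 and K = 3, so p_B = (22 − 1)/(46 − 3) = 21/43 ≈ 0.4884.

MAP estimate of p_B = 0.4884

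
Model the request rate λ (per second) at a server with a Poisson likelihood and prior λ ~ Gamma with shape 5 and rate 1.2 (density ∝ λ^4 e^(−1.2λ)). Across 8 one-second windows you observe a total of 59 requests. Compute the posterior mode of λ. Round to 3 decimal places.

λ̂_MAP = 6.848

Σxᵢ = 59, n = 8.
Posterior ∝ λ^4e^(−1.2λ) · λ^59e^(−8λ) = λ^63e^(−9.2λ), i.e. Gamma(shape=64, rate=9.2).
The mode of a Gamma(a, b) with a ≥ 1 (shape–rate) is (a−1)/b = 63/9.2 ≈ 6.848.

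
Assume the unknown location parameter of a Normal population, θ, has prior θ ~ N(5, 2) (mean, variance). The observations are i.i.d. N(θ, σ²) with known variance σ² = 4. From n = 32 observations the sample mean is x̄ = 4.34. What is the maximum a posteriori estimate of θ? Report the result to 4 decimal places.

θ̂_MAP = 4.3788

n = 32, x̄ = 4.34.
For a Normal prior and Normal likelihood with known variance, the posterior is Normal; its mode equals its mean, the precision-weighted average.
Prior precision 1/σ₀² = 1/2 = 0.5; data precision n/σ² = 32/4 = 8.
θ̂ = (0.5·5 + 8·4.34) / (0.5 + 8) = 37.22/8.5 = 1861/425 ≈ 4.3788.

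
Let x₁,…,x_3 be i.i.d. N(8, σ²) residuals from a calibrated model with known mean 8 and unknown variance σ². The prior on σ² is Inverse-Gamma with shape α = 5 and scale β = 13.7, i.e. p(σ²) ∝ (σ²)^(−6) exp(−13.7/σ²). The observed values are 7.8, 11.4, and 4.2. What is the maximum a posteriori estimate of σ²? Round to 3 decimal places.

σ̂²_MAP = 3.563

Sum of squared deviations about the known mean: SS = (7.8−8)² + (11.4−8)² + (4.2−8)² = 26.04.
The Normal likelihood contributes (σ²)^(−n/2) exp(−SS/(2σ²)), so the posterior is Inverse-Gamma(α + n/2, β + SS/2) = Inverse-Gamma(6.5, 26.72).
The mode of Inverse-Gamma(a, b) is b/(a+1) = 26.72/7.5 ≈ 3.563.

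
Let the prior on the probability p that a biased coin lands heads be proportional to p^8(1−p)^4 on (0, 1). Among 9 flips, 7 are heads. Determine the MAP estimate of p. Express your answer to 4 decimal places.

The prior density ∝ p^8(1−p)^4 is the kernel of Beta(9, 5).
Data: 7 successes in 9 trials. The binomial likelihood contributes p^7(1−p)^2, so the posterior is Beta(9+7, 5+2) = Beta(16, 7).
For Beta(a, b) with a, b > 1 the mode is (a−1)/(a+b−2) = 15/21 ≈ 0.7143.

p̂_MAP = 0.7143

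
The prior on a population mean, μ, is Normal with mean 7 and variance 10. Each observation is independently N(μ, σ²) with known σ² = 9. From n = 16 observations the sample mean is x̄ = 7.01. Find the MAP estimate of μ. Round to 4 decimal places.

μ̂_MAP = 7.0095

n = 16, x̄ = 7.01.
For a Normal prior and Normal likelihood with known variance, the posterior is Normal; its mode equals its mean, the precision-weighted average.
Prior precision 1/σ₀² = 1/10 = 0.1; data precision n/σ² = 16/9.
μ̂ = (0.1·7 + (16/9)·7.01) / (0.1 + 16/9) = (5923/450)/(169/90) = 5923/845 ≈ 7.0095.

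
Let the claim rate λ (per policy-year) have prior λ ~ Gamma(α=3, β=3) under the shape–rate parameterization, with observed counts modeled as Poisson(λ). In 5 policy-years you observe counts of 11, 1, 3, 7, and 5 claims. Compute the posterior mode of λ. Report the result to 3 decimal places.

λ̂_MAP = 3.625

Σxᵢ = 11+1+3+7+5 = 27, with n = 5.
Posterior ∝ λ^2e^(−3λ) · λ^27e^(−5λ) = λ^29e^(−8λ), i.e. Gamma(shape=30, rate=8).
The mode of a Gamma(a, b) with a ≥ 1 (shape–rate) is (a−1)/b = 29/8 ≈ 3.625.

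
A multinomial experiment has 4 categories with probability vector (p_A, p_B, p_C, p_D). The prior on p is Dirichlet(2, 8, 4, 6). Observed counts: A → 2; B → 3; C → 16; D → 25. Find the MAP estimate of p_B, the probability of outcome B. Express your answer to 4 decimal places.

MAP estimate of p_B = 0.1613

The posterior is Dirichlet(αᵢ + nᵢ) = Dirichlet(4, 11, 20, 31).
For a Dirichlet(a₁,…,a_K) with all aᵢ > 1, the mode has j-th component (aⱼ − 1)/(Σaᵢ − K).
Here Σaᵢ = 66 and K = 4, so p_B = (11 − 1)/(66 − 4) = 10/62 ≈ 0.1613.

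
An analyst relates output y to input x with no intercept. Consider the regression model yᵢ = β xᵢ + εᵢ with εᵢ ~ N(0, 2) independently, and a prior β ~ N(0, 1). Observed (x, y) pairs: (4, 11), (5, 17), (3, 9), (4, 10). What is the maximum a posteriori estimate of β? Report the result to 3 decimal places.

β̂_MAP = 2.882

log p(β | y) = −Σ(yᵢ − βxᵢ)²/(2·2) − β²/(2·1) + const.
Setting the derivative to zero: Σxᵢ(yᵢ − βxᵢ)/2 − β/1 = 0, so β = Σxᵢyᵢ / (Σxᵢ² + σ²/τ²).
Σxᵢyᵢ = 4·11 + 5·17 + 3·9 + 4·10 = 196; Σxᵢ² = 66; σ²/τ² = 2.
β̂_MAP = 196 / (66 + 2) = 196/68 ≈ 2.882.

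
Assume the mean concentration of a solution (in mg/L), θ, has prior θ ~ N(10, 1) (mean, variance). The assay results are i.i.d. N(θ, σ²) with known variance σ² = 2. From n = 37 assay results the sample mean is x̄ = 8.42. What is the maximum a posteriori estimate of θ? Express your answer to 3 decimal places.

n = 37, x̄ = 8.42.
For a Normal prior and Normal likelihood with known variance, the posterior is Normal; its mode equals its mean, the precision-weighted average.
Prior precision 1/σ₀² = 1/1 = 1; data precision n/σ² = 37/2 = 18.5.
θ̂ = (1·10 + 18.5·8.42) / (1 + 18.5) = 165.77/19.5 = 16577/1950 ≈ 8.501.

θ̂_MAP = 8.501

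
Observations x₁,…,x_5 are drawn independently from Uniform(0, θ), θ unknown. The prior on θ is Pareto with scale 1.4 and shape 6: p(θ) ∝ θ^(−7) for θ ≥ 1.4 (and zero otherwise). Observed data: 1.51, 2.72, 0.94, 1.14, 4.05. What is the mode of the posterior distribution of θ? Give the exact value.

The Uniform(0, θ) likelihood is θ^(−n) for θ ≥ max(xᵢ), zero otherwise. Here max(xᵢ) = 4.05.
Posterior ∝ θ^(−7) · θ^(−5) = θ^(−12) on θ ≥ max(1.4, 4.05) = 4.05.
This density is strictly decreasing in θ, so the posterior mode lies at the lower boundary of the support.

θ̂_MAP = 4.05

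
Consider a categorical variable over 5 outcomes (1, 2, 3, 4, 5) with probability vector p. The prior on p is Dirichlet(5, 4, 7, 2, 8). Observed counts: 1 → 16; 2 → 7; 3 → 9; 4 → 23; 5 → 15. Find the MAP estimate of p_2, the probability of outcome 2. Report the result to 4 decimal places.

MAP estimate: 0.1099

The posterior is Dirichlet(αᵢ + nᵢ) = Dirichlet(21, 11, 16, 25, 23).
For a Dirichlet(a₁,…,a_K) with all aᵢ > 1, the mode has j-th component (aⱼ − 1)/(Σaᵢ − K).
Here Σaᵢ = 96 and K = 5, so p_2 = (11 − 1)/(96 − 5) = 10/91 ≈ 0.1099.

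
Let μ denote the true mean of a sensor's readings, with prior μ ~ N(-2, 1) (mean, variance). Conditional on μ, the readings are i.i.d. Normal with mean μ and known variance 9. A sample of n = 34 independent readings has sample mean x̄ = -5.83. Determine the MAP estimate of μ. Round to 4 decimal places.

μ̂_MAP = -5.0284

n = 34, x̄ = -5.83.
For a Normal prior and Normal likelihood with known variance, the posterior is Normal; its mode equals its mean, the precision-weighted average.
Prior precision 1/σ₀² = 1/1 = 1; data precision n/σ² = 34/9.
μ̂ = (1·(-2) + (34/9)·(-5.83)) / (1 + 34/9) = (-10811/450)/(43/9) = -10811/2150 ≈ -5.0284.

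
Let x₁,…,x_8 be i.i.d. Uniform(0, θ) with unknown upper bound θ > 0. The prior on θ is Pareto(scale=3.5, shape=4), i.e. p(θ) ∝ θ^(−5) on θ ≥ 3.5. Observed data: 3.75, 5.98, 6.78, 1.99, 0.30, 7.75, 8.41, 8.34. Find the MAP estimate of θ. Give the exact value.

θ̂_MAP = 8.41

The Uniform(0, θ) likelihood is θ^(−n) for θ ≥ max(xᵢ), zero otherwise. Here max(xᵢ) = 8.41.
Posterior ∝ θ^(−5) · θ^(−8) = θ^(−13) on θ ≥ max(3.5, 8.41) = 8.41.
This density is strictly decreasing in θ, so the posterior mode lies at the lower boundary of the support.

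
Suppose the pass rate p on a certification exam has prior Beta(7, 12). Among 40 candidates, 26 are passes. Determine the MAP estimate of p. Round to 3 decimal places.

Prior: Beta(7, 12).
Data: 26 successes in 40 trials. The binomial likelihood contributes p^26(1−p)^14, so the posterior is Beta(7+26, 12+14) = Beta(33, 26).
For Beta(a, b) with a, b > 1 the mode is (a−1)/(a+b−2) = 32/57 ≈ 0.561.

p̂_MAP = 0.561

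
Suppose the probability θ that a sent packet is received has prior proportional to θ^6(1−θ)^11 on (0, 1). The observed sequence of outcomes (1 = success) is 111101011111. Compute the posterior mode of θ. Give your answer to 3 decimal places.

The prior density ∝ θ^6(1−θ)^11 is the kernel of Beta(7, 12).
Data: 10 successes in 12 trials (from the sequence). The binomial likelihood contributes θ^10(1−θ)^2, so the posterior is Beta(7+10, 12+2) = Beta(17, 14).
For Beta(a, b) with a, b > 1 the mode is (a−1)/(a+b−2) = 16/29 ≈ 0.552.

θ̂_MAP = 0.552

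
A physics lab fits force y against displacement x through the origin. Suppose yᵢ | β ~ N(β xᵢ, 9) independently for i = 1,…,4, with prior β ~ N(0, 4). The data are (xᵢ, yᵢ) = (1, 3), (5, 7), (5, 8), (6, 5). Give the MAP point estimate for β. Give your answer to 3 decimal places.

log p(β | y) = −Σ(yᵢ − βxᵢ)²/(2·9) − β²/(2·4) + const.
Setting the derivative to zero: Σxᵢ(yᵢ − βxᵢ)/9 − β/4 = 0, so β = Σxᵢyᵢ / (Σxᵢ² + σ²/τ²).
Σxᵢyᵢ = 1·3 + 5·7 + 5·8 + 6·5 = 108; Σxᵢ² = 87; σ²/τ² = 2.25.
β̂_MAP = 108 / (87 + 2.25) = 108/89.25 ≈ 1.210.

β̂_MAP = 1.210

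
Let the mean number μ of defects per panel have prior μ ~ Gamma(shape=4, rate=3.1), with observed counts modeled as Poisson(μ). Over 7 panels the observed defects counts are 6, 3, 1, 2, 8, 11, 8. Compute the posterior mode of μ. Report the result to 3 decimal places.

μ̂_MAP = 4.158

Σxᵢ = 6+3+1+2+8+11+8 = 39, with n = 7.
Posterior ∝ μ^3e^(−3.1μ) · μ^39e^(−7μ) = μ^42e^(−10.1μ), i.e. Gamma(shape=43, rate=10.1).
The mode of a Gamma(a, b) with a ≥ 1 (shape–rate) is (a−1)/b = 42/10.1 ≈ 4.158.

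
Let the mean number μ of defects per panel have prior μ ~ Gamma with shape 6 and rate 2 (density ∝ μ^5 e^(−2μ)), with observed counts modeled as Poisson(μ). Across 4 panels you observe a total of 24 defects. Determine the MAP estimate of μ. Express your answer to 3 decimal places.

Σxᵢ = 24, n = 4.
Posterior ∝ μ^5e^(−2μ) · μ^24e^(−4μ) = μ^29e^(−6μ), i.e. Gamma(shape=30, rate=6).
The mode of a Gamma(a, b) with a ≥ 1 (shape–rate) is (a−1)/b = 29/6 ≈ 4.833.

μ̂_MAP = 4.833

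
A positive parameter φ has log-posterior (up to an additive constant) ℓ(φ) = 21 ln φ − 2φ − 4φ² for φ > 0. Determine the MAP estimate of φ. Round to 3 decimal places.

ℓ'(φ) = 21/φ − 2 − 8φ. Setting this to zero and multiplying by φ: 8φ² + 2φ − 21 = 0.
φ = (−2 + √(2² + 4·8·21)) / (2·8) = (−2 + √676) / 16 = (−2 + 26)/16 = 3/2.
ℓ''(φ) = −21/φ² − 8 < 0, confirming a maximum.

φ̂_MAP = 1.500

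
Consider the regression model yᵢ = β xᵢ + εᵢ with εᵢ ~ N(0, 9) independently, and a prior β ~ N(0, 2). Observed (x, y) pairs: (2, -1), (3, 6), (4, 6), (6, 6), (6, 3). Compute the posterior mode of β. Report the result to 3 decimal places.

β̂_MAP = 0.891

log p(β | y) = −Σ(yᵢ − βxᵢ)²/(2·9) − β²/(2·2) + const.
Setting the derivative to zero: Σxᵢ(yᵢ − βxᵢ)/9 − β/2 = 0, so β = Σxᵢyᵢ / (Σxᵢ² + σ²/τ²).
Σxᵢyᵢ = 2·(-1) + 3·6 + 4·6 + 6·6 + 6·3 = 94; Σxᵢ² = 101; σ²/τ² = 4.5.
β̂_MAP = 94 / (101 + 4.5) = 94/105.5 ≈ 0.891.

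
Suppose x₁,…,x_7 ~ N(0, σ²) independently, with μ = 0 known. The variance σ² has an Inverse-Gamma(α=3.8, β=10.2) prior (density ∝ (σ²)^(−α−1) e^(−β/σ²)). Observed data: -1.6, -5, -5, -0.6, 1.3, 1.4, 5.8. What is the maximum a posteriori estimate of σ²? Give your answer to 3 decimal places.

σ̂²_MAP = 6.663

Sum of squared deviations about the known mean: SS = (-1.6−0)² + (-5−0)² + (-5−0)² + (-0.6−0)² + (1.3−0)² + (1.4−0)² + (5.8−0)² = 90.21.
The Normal likelihood contributes (σ²)^(−n/2) exp(−SS/(2σ²)), so the posterior is Inverse-Gamma(α + n/2, β + SS/2) = Inverse-Gamma(7.3, 55.305).
The mode of Inverse-Gamma(a, b) is b/(a+1) = 55.305/8.3 ≈ 6.663.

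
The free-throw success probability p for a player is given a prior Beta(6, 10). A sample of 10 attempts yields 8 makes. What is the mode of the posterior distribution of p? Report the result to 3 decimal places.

Prior: Beta(6, 10).
Data: 8 successes in 10 trials. The binomial likelihood contributes p^8(1−p)^2, so the posterior is Beta(6+8, 10+2) = Beta(14, 12).
For Beta(a, b) with a, b > 1 the mode is (a−1)/(a+b−2) = 13/24 ≈ 0.542.

p̂_MAP = 0.542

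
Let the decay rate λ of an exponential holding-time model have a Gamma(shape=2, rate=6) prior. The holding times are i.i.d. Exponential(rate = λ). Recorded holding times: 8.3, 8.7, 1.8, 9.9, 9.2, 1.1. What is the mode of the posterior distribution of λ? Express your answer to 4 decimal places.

λ̂_MAP = 0.1556

The Exponential(rate=λ) likelihood is ∝ λ^n e^(−λΣtᵢ). Here n = 6 and Σtᵢ = 8.3 + 8.7 + 1.8 + 9.9 + 9.2 + 1.1 = 39.
Posterior ∝ λe^(−6λ) · λ^6e^(−39λ) = λ^7e^(−45λ), i.e. Gamma(8, 45).
Mode = (a−1)/b = 7/45 ≈ 0.1556.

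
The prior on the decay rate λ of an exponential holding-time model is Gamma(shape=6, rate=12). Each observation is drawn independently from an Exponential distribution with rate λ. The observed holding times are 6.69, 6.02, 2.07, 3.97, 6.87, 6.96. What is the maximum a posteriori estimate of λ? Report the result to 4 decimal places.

The Exponential(rate=λ) likelihood is ∝ λ^n e^(−λΣtᵢ). Here n = 6 and Σtᵢ = 6.69 + 6.02 + 2.07 + 3.97 + 6.87 + 6.96 = 32.58.
Posterior ∝ λ^5e^(−12λ) · λ^6e^(−32.58λ) = λ^11e^(−44.58λ), i.e. Gamma(12, 44.58).
Mode = (a−1)/b = 11/44.58 ≈ 0.2467.

λ̂_MAP = 0.2467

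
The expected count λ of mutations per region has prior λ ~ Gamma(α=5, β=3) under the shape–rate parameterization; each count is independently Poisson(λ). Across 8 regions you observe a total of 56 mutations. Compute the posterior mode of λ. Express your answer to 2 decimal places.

λ̂_MAP = 5.45

Σxᵢ = 56, n = 8.
Posterior ∝ λ^4e^(−3λ) · λ^56e^(−8λ) = λ^60e^(−11λ), i.e. Gamma(shape=61, rate=11).
The mode of a Gamma(a, b) with a ≥ 1 (shape–rate) is (a−1)/b = 60/11 ≈ 5.45.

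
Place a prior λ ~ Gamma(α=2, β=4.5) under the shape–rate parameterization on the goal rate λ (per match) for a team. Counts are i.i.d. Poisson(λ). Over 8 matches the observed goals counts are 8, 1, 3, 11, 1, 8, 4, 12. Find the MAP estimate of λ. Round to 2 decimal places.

Σxᵢ = 8+1+3+11+1+8+4+12 = 48, with n = 8.
Posterior ∝ λe^(−4.5λ) · λ^48e^(−8λ) = λ^49e^(−12.5λ), i.e. Gamma(shape=50, rate=12.5).
The mode of a Gamma(a, b) with a ≥ 1 (shape–rate) is (a−1)/b = 49/12.5 ≈ 3.92.

λ̂_MAP = 3.92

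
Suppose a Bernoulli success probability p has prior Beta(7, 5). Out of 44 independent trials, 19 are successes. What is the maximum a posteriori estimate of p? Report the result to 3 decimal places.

Prior: Beta(7, 5).
Data: 19 successes in 44 trials. The binomial likelihood contributes p^19(1−p)^25, so the posterior is Beta(7+19, 5+25) = Beta(26, 30).
For Beta(a, b) with a, b > 1 the mode is (a−1)/(a+b−2) = 25/54 ≈ 0.463.

p̂_MAP = 0.463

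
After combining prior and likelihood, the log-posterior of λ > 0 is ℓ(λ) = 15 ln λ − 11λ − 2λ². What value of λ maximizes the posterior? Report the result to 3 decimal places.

ℓ'(λ) = 15/λ − 11 − 4λ. Setting this to zero and multiplying by λ: 4λ² + 11λ − 15 = 0.
λ = (−11 + √(11² + 4·4·15)) / (2·4) = (−11 + √361) / 8 = (−11 + 19)/8 = 1.
ℓ''(λ) = −15/λ² − 4 < 0, confirming a maximum.

λ̂_MAP = 1.000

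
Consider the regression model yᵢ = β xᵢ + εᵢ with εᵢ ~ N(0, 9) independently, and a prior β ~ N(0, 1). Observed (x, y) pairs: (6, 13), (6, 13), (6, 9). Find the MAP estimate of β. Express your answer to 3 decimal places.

log p(β | y) = −Σ(yᵢ − βxᵢ)²/(2·9) − β²/(2·1) + const.
Setting the derivative to zero: Σxᵢ(yᵢ − βxᵢ)/9 − β/1 = 0, so β = Σxᵢyᵢ / (Σxᵢ² + σ²/τ²).
Σxᵢyᵢ = 6·13 + 6·13 + 6·9 = 210; Σxᵢ² = 108; σ²/τ² = 9.
β̂_MAP = 210 / (108 + 9) = 210/117 ≈ 1.795.

β̂_MAP = 1.795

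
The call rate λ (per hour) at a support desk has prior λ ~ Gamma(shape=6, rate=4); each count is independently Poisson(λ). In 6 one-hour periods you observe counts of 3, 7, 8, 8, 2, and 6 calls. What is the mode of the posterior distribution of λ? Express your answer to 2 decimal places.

λ̂_MAP = 3.90

Σxᵢ = 3+7+8+8+2+6 = 34, with n = 6.
Posterior ∝ λ^5e^(−4λ) · λ^34e^(−6λ) = λ^39e^(−10λ), i.e. Gamma(shape=40, rate=10).
The mode of a Gamma(a, b) with a ≥ 1 (shape–rate) is (a−1)/b = 39/10 ≈ 3.90.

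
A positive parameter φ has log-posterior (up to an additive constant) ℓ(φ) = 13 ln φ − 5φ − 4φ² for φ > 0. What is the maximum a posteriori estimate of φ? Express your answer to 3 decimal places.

ℓ'(φ) = 13/φ − 5 − 8φ. Setting this to zero and multiplying by φ: 8φ² + 5φ − 13 = 0.
φ = (−5 + √(5² + 4·8·13)) / (2·8) = (−5 + √441) / 16 = (−5 + 21)/16 = 1.
ℓ''(φ) = −13/φ² − 8 < 0, confirming a maximum.

φ̂_MAP = 1.000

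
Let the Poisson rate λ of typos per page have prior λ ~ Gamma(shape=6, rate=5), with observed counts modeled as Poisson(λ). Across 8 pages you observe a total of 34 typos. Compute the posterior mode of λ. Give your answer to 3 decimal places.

λ̂_MAP = 3.000

Σxᵢ = 34, n = 8.
Posterior ∝ λ^5e^(−5λ) · λ^34e^(−8λ) = λ^39e^(−13λ), i.e. Gamma(shape=40, rate=13).
The mode of a Gamma(a, b) with a ≥ 1 (shape–rate) is (a−1)/b = 39/13 ≈ 3.000.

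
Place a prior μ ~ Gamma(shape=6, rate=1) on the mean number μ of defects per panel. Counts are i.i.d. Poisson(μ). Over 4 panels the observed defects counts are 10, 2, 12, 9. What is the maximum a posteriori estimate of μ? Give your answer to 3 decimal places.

Σxᵢ = 10+2+12+9 = 33, with n = 4.
Posterior ∝ μ^5e^(−1μ) · μ^33e^(−4μ) = μ^38e^(−5μ), i.e. Gamma(shape=39, rate=5).
The mode of a Gamma(a, b) with a ≥ 1 (shape–rate) is (a−1)/b = 38/5 ≈ 7.600.

μ̂_MAP = 7.600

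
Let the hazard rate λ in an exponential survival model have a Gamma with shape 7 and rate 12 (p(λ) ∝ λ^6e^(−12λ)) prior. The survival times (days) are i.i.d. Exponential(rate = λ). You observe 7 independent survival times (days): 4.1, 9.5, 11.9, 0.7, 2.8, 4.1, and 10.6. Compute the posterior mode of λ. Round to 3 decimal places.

The Exponential(rate=λ) likelihood is ∝ λ^n e^(−λΣtᵢ). Here n = 7 and Σtᵢ = 4.1 + 9.5 + 11.9 + 0.7 + 2.8 + 4.1 + 10.6 = 43.7.
Posterior ∝ λ^6e^(−12λ) · λ^7e^(−43.7λ) = λ^13e^(−55.7λ), i.e. Gamma(14, 55.7).
Mode = (a−1)/b = 13/55.7 ≈ 0.233.

λ̂_MAP = 0.233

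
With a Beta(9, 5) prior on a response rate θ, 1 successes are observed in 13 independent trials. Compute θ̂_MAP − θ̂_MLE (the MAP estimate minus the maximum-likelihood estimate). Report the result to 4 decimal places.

MAP − MLE = 0.2831

Posterior is Beta(10, 17); MAP = (10−1)/(27−2) = 9/25 ≈ 0.36000.
MLE ignores the prior: θ̂_MLE = k/n = 1/13 ≈ 0.07692.
Difference = 9/25 − 1/13 = 92/325 ≈ 0.2831.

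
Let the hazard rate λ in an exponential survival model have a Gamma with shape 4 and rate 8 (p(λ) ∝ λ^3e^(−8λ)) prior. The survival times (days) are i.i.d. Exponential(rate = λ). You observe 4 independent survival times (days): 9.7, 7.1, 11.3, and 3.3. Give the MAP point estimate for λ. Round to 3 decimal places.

The Exponential(rate=λ) likelihood is ∝ λ^n e^(−λΣtᵢ). Here n = 4 and Σtᵢ = 9.7 + 7.1 + 11.3 + 3.3 = 31.4.
Posterior ∝ λ^3e^(−8λ) · λ^4e^(−31.4λ) = λ^7e^(−39.4λ), i.e. Gamma(8, 39.4).
Mode = (a−1)/b = 7/39.4 ≈ 0.178.

λ̂_MAP = 0.178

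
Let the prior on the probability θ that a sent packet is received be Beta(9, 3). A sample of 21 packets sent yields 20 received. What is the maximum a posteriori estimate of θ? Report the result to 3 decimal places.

Prior: Beta(9, 3).
Data: 20 successes in 21 trials. The binomial likelihood contributes θ^20(1−θ)^1, so the posterior is Beta(9+20, 3+1) = Beta(29, 4).
For Beta(a, b) with a, b > 1 the mode is (a−1)/(a+b−2) = 28/31 ≈ 0.903.

θ̂_MAP = 0.903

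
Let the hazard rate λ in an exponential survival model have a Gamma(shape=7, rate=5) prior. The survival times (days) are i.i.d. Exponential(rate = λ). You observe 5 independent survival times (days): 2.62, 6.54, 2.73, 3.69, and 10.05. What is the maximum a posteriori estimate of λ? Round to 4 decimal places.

The Exponential(rate=λ) likelihood is ∝ λ^n e^(−λΣtᵢ). Here n = 5 and Σtᵢ = 2.62 + 6.54 + 2.73 + 3.69 + 10.05 = 25.63.
Posterior ∝ λ^6e^(−5λ) · λ^5e^(−25.63λ) = λ^11e^(−30.63λ), i.e. Gamma(12, 30.63).
Mode = (a−1)/b = 11/30.63 ≈ 0.3591.

λ̂_MAP = 0.3591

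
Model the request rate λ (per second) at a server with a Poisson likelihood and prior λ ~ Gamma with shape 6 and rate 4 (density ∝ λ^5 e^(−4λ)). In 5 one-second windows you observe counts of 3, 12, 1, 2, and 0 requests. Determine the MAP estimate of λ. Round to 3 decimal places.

Σxᵢ = 3+12+1+2+0 = 18, with n = 5.
Posterior ∝ λ^5e^(−4λ) · λ^18e^(−5λ) = λ^23e^(−9λ), i.e. Gamma(shape=24, rate=9).
The mode of a Gamma(a, b) with a ≥ 1 (shape–rate) is (a−1)/b = 23/9 ≈ 2.556.

λ̂_MAP = 2.556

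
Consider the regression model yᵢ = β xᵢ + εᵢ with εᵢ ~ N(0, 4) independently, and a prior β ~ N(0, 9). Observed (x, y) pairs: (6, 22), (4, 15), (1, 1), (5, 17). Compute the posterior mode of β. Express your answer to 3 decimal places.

log p(β | y) = −Σ(yᵢ − βxᵢ)²/(2·4) − β²/(2·9) + const.
Setting the derivative to zero: Σxᵢ(yᵢ − βxᵢ)/4 − β/9 = 0, so β = Σxᵢyᵢ / (Σxᵢ² + σ²/τ²).
Σxᵢyᵢ = 6·22 + 4·15 + 1·1 + 5·17 = 278; Σxᵢ² = 78; σ²/τ² = 4/9.
β̂_MAP = 278 / (78 + 4/9) = 278/(706/9) = 1251/353 ≈ 3.544.

β̂_MAP = 3.544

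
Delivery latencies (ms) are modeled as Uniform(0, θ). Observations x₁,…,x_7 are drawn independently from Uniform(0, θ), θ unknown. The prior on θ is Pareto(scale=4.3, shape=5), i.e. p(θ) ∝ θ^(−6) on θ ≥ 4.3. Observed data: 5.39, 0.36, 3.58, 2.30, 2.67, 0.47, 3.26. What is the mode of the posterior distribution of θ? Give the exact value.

θ̂_MAP = 5.39

The Uniform(0, θ) likelihood is θ^(−n) for θ ≥ max(xᵢ), zero otherwise. Here max(xᵢ) = 5.39.
Posterior ∝ θ^(−6) · θ^(−7) = θ^(−13) on θ ≥ max(4.3, 5.39) = 5.39.
This density is strictly decreasing in θ, so the posterior mode lies at the lower boundary of the support.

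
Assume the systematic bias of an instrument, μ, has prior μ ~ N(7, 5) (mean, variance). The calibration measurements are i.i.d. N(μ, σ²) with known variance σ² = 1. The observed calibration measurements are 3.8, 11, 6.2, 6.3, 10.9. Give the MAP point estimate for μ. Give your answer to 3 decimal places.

μ̂_MAP = 7.615

n = 5; x̄ = (3.8 + 11 + 6.2 + 6.3 + 10.9)/5 = 38.2/5 = 7.64.
For a Normal prior and Normal likelihood with known variance, the posterior is Normal; its mode equals its mean, the precision-weighted average.
Prior precision 1/σ₀² = 1/5 = 0.2; data precision n/σ² = 5/1 = 5.
μ̂ = (0.2·7 + 5·7.64) / (0.2 + 5) = 39.6/5.2 = 99/13 ≈ 7.615.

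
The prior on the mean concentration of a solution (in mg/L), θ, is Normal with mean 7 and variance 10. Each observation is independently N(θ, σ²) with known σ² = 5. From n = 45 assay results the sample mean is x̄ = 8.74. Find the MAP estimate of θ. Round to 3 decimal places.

n = 45, x̄ = 8.74.
For a Normal prior and Normal likelihood with known variance, the posterior is Normal; its mode equals its mean, the precision-weighted average.
Prior precision 1/σ₀² = 1/10 = 0.1; data precision n/σ² = 45/5 = 9.
θ̂ = (0.1·7 + 9·8.74) / (0.1 + 9) = 79.36/9.1 = 3968/455 ≈ 8.721.

θ̂_MAP = 8.721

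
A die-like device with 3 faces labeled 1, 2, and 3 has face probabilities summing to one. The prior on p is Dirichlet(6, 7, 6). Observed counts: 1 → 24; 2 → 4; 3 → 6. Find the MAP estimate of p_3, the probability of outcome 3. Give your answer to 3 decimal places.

The posterior is Dirichlet(αᵢ + nᵢ) = Dirichlet(30, 11, 12).
For a Dirichlet(a₁,…,a_K) with all aᵢ > 1, the mode has j-th component (aⱼ − 1)/(Σaᵢ − K).
Here Σaᵢ = 53 and K = 3, so p_3 = (12 − 1)/(53 − 3) = 11/50 ≈ 0.220.

MAP estimate: 0.220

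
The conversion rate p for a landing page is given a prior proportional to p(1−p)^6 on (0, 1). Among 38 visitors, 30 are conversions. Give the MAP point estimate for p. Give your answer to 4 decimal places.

p̂_MAP = 0.6889

The prior density ∝ p(1−p)^6 is the kernel of Beta(2, 7).
Data: 30 successes in 38 trials. The binomial likelihood contributes p^30(1−p)^8, so the posterior is Beta(2+30, 7+8) = Beta(32, 15).
For Beta(a, b) with a, b > 1 the mode is (a−1)/(a+b−2) = 31/45 ≈ 0.6889.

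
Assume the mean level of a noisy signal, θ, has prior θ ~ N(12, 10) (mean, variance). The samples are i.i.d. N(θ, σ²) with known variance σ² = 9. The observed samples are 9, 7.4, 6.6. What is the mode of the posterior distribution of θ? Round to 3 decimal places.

θ̂_MAP = 8.667

n = 3; x̄ = (9 + 7.4 + 6.6)/3 = 23/3 = 23/3 ≈ 7.6667.
For a Normal prior and Normal likelihood with known variance, the posterior is Normal; its mode equals its mean, the precision-weighted average.
Prior precision 1/σ₀² = 1/10 = 0.1; data precision n/σ² = 3/9 = 1/3.
θ̂ = (0.1·12 + (1/3)·(23/3)) / (0.1 + 1/3) = (169/45)/(13/30) = 26/3 ≈ 8.667.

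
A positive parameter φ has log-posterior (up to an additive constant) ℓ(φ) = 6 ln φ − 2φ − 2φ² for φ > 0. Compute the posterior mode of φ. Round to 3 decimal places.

φ̂_MAP = 1.000

ℓ'(φ) = 6/φ − 2 − 4φ. Setting this to zero and multiplying by φ: 4φ² + 2φ − 6 = 0.
φ = (−2 + √(2² + 4·4·6)) / (2·4) = (−2 + √100) / 8 = (−2 + 10)/8 = 1.
ℓ''(φ) = −6/φ² − 4 < 0, confirming a maximum.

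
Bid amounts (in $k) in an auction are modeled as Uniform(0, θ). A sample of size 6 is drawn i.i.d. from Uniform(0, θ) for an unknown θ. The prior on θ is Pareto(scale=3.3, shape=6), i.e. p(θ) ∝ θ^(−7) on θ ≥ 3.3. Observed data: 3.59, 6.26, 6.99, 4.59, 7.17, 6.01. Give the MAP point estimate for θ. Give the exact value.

θ̂_MAP = 7.17

The Uniform(0, θ) likelihood is θ^(−n) for θ ≥ max(xᵢ), zero otherwise. Here max(xᵢ) = 7.17.
Posterior ∝ θ^(−7) · θ^(−6) = θ^(−13) on θ ≥ max(3.3, 7.17) = 7.17.
This density is strictly decreasing in θ, so the posterior mode lies at the lower boundary of the support.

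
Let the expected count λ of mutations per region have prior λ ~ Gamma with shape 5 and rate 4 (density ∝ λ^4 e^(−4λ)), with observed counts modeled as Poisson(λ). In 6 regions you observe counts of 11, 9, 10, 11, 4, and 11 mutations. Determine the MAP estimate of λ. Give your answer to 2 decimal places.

λ̂_MAP = 6.00

Σxᵢ = 11+9+10+11+4+11 = 56, with n = 6.
Posterior ∝ λ^4e^(−4λ) · λ^56e^(−6λ) = λ^60e^(−10λ), i.e. Gamma(shape=61, rate=10).
The mode of a Gamma(a, b) with a ≥ 1 (shape–rate) is (a−1)/b = 60/10 ≈ 6.00.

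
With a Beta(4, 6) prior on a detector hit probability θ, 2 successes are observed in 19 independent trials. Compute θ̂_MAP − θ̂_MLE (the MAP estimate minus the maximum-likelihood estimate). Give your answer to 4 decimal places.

MAP − MLE = 0.0799

Posterior is Beta(6, 23); MAP = (6−1)/(29−2) = 5/27 ≈ 0.18519.
MLE ignores the prior: θ̂_MLE = k/n = 2/19 ≈ 0.10526.
Difference = 5/27 − 2/19 = 41/513 ≈ 0.0799.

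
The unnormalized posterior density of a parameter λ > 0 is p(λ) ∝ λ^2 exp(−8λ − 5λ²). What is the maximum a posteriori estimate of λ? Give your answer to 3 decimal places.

λ̂_MAP = 0.200

ℓ'(λ) = 2/λ − 8 − 10λ. Setting this to zero and multiplying by λ: 10λ² + 8λ − 2 = 0.
λ = (−8 + √(8² + 4·10·2)) / (2·10) = (−8 + √144) / 20 = (−8 + 12)/20 = 1/5.
ℓ''(λ) = −2/λ² − 10 < 0, confirming a maximum.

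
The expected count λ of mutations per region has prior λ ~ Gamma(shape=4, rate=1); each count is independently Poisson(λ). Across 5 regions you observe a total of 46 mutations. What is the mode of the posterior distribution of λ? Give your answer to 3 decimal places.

λ̂_MAP = 8.167

Σxᵢ = 46, n = 5.
Posterior ∝ λ^3e^(−1λ) · λ^46e^(−5λ) = λ^49e^(−6λ), i.e. Gamma(shape=50, rate=6).
The mode of a Gamma(a, b) with a ≥ 1 (shape–rate) is (a−1)/b = 49/6 ≈ 8.167.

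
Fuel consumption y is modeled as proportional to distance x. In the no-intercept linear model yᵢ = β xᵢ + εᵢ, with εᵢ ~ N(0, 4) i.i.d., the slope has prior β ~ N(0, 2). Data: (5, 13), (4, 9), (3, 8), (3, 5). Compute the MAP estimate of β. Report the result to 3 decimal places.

β̂_MAP = 2.295

log p(β | y) = −Σ(yᵢ − βxᵢ)²/(2·4) − β²/(2·2) + const.
Setting the derivative to zero: Σxᵢ(yᵢ − βxᵢ)/4 − β/2 = 0, so β = Σxᵢyᵢ / (Σxᵢ² + σ²/τ²).
Σxᵢyᵢ = 5·13 + 4·9 + 3·8 + 3·5 = 140; Σxᵢ² = 59; σ²/τ² = 2.
β̂_MAP = 140 / (59 + 2) = 140/61 ≈ 2.295.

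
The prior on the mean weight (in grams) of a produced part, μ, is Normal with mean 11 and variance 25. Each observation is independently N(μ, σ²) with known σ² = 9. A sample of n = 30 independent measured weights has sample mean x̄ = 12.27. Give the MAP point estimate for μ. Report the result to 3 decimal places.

μ̂_MAP = 12.255

n = 30, x̄ = 12.27.
For a Normal prior and Normal likelihood with known variance, the posterior is Normal; its mode equals its mean, the precision-weighted average.
Prior precision 1/σ₀² = 1/25 = 0.04; data precision n/σ² = 30/9 = 10/3.
μ̂ = (0.04·11 + (10/3)·12.27) / (0.04 + 10/3) = 41.34/(253/75) = 6201/506 ≈ 12.255.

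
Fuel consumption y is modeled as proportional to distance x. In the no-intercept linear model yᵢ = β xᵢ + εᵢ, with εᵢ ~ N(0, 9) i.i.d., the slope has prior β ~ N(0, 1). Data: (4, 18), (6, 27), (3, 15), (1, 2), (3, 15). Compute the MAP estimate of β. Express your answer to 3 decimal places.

β̂_MAP = 4.075

log p(β | y) = −Σ(yᵢ − βxᵢ)²/(2·9) − β²/(2·1) + const.
Setting the derivative to zero: Σxᵢ(yᵢ − βxᵢ)/9 − β/1 = 0, so β = Σxᵢyᵢ / (Σxᵢ² + σ²/τ²).
Σxᵢyᵢ = 4·18 + 6·27 + 3·15 + 1·2 + 3·15 = 326; Σxᵢ² = 71; σ²/τ² = 9.
β̂_MAP = 326 / (71 + 9) = 326/80 ≈ 4.075.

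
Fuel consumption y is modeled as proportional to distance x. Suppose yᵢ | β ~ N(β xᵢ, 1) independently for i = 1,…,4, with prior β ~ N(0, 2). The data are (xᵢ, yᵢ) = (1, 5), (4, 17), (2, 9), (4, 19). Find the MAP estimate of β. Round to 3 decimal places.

β̂_MAP = 4.453

log p(β | y) = −Σ(yᵢ − βxᵢ)²/(2·1) − β²/(2·2) + const.
Setting the derivative to zero: Σxᵢ(yᵢ − βxᵢ)/1 − β/2 = 0, so β = Σxᵢyᵢ / (Σxᵢ² + σ²/τ²).
Σxᵢyᵢ = 1·5 + 4·17 + 2·9 + 4·19 = 167; Σxᵢ² = 37; σ²/τ² = 0.5.
β̂_MAP = 167 / (37 + 0.5) = 167/37.5 ≈ 4.453.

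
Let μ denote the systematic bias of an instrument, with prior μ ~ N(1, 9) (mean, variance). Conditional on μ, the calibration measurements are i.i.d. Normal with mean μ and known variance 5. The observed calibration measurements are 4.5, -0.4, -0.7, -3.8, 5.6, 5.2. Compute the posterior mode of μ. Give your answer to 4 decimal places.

μ̂_MAP = 1.6712

n = 6; x̄ = (4.5 + (-0.4) + (-0.7) + (-3.8) + 5.6 + 5.2)/6 = 10.4/6 = 26/15 ≈ 1.7333.
For a Normal prior and Normal likelihood with known variance, the posterior is Normal; its mode equals its mean, the precision-weighted average.
Prior precision 1/σ₀² = 1/9; data precision n/σ² = 6/5 = 1.2.
μ̂ = ((1/9)·1 + 1.2·(26/15)) / (1/9 + 1.2) = (493/225)/(59/45) = 493/295 ≈ 1.6712.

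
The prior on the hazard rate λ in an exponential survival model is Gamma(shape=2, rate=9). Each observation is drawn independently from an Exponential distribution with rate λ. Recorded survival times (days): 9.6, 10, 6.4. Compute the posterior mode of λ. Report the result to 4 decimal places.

λ̂_MAP = 0.1143

The Exponential(rate=λ) likelihood is ∝ λ^n e^(−λΣtᵢ). Here n = 3 and Σtᵢ = 9.6 + 10 + 6.4 = 26.
Posterior ∝ λe^(−9λ) · λ^3e^(−26λ) = λ^4e^(−35λ), i.e. Gamma(5, 35).
Mode = (a−1)/b = 4/35 ≈ 0.1143.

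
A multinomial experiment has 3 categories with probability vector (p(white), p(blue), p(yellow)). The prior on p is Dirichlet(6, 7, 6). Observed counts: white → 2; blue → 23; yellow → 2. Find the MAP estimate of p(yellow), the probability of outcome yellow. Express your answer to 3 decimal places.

The posterior is Dirichlet(αᵢ + nᵢ) = Dirichlet(8, 30, 8).
For a Dirichlet(a₁,…,a_K) with all aᵢ > 1, the mode has j-th component (aⱼ − 1)/(Σaᵢ − K).
Here Σaᵢ = 46 and K = 3, so p(yellow) = (8 − 1)/(46 − 3) = 7/43 ≈ 0.163.

MAP estimate of p(yellow) = 0.163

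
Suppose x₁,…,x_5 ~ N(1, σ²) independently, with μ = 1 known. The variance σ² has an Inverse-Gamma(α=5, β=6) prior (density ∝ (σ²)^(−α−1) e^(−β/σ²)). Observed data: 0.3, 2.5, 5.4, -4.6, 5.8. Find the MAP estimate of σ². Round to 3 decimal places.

Sum of squared deviations about the known mean: SS = (0.3−1)² + (2.5−1)² + (5.4−1)² + (-4.6−1)² + (5.8−1)² = 76.5.
The Normal likelihood contributes (σ²)^(−n/2) exp(−SS/(2σ²)), so the posterior is Inverse-Gamma(α + n/2, β + SS/2) = Inverse-Gamma(7.5, 44.25).
The mode of Inverse-Gamma(a, b) is b/(a+1) = 44.25/8.5 ≈ 5.206.

σ̂²_MAP = 5.206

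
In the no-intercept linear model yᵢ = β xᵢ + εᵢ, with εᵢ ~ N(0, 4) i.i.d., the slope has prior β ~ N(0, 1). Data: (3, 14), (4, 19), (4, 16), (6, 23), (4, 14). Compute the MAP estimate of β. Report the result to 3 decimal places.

β̂_MAP = 3.876

log p(β | y) = −Σ(yᵢ − βxᵢ)²/(2·4) − β²/(2·1) + const.
Setting the derivative to zero: Σxᵢ(yᵢ − βxᵢ)/4 − β/1 = 0, so β = Σxᵢyᵢ / (Σxᵢ² + σ²/τ²).
Σxᵢyᵢ = 3·14 + 4·19 + 4·16 + 6·23 + 4·14 = 376; Σxᵢ² = 93; σ²/τ² = 4.
β̂_MAP = 376 / (93 + 4) = 376/97 ≈ 3.876.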